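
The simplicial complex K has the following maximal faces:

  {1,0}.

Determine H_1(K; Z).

Fix the vertex order 0 < 1 and write every simplex with vertices in increasing order. Then dim K = 1 and the simplices of K are:

  0-simplices (2): [0], [1]
  1-simplices (1): [0,1]

so the chain groups are C_0 ≅ Z^2, C_1 ≅ Z^1.

The boundary map ∂_1: C_1 → C_0 is given by ∂[p,q] = [q] − [p]. For instance
  ∂[0,1] = [1] − [0].
This gives a 2×1 integer matrix of rank 1; reducing to Smith normal form yields diagonal entries (1).

Reading off H_k = ker ∂_k / im ∂_{k+1}:

  H_1: rank ker ∂_1 − rank ∂_2 = (1 − 1) − 0 = 0, and there is no ∂_2, so H_1 ≅ 0.

H_1 = 0.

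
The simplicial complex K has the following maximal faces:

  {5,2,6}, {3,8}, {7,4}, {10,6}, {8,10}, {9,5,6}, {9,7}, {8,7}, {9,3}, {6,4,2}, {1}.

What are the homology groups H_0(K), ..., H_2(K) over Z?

H_0 = Z^2,  H_1 = Z^3,  H_2 = 0.

We work with the vertex ordering 1 < 2 < 3 < 4 < 5 < 6 < 7 < 8 < 9 < 10. The simplices of K, each written with vertices in increasing order, are:

  0-simplices (10): [1], [2], [3], [4], [5], [6], [7], [8], [9], [10]
  1-simplices (14): [2,4], [2,5], [2,6], [3,8], [3,9], [4,6], [4,7], [5,6], [5,9], [6,9], [6,10], [7,8], [7,9], [8,10]
  2-simplices (3): [2,4,6], [2,5,6], [5,6,9]

giving chain groups C_0 ≅ Z^10, C_1 ≅ Z^14, C_2 ≅ Z^3.

The boundary map ∂_1: C_1 → C_0 is given by ∂[p,q] = [q] − [p]. For instance
  ∂[4,6] = [6] − [4].
The resulting 10×14 matrix has rank 8, and its Smith normal form has invariant factors (1,1,1,1,1,1,1,1).

∂_2: C_2 → C_1 maps a triangle to the signed sum of its edges. For instance
  ∂[2,5,6] = [5,6] − [2,6] + [2,5],
  ∂[5,6,9] = [6,9] − [5,9] + [5,6].
As a 14×3 matrix over Z this has rank 3, with invariant factors (1,1,1).

Now H_k = ker ∂_k / im ∂_{k+1}, so:

  H_0: rank C_0 − rank ∂_1 = 10 − 8 = 2, and the invariant factors of ∂_1 are all 1, so H_0 = Z^2.
  H_1: rank ker ∂_1 − rank ∂_2 = (14 − 8) − 3 = 3, and the invariant factors of ∂_2 are all 1, so H_1 = Z^3.
  H_2: rank ker ∂_2 − rank ∂_3 = (3 − 3) − 0 = 0, and there is no ∂_3, so H_2 = 0.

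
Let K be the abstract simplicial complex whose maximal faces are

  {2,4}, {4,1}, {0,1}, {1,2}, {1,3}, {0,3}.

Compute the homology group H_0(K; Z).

H_0 = Z.

Fix the vertex order 0 < 1 < 2 < 3 < 4 and write every simplex with vertices in increasing order. Then dim K = 1 and the simplices of K are:

  0-simplices (5): [0], [1], [2], [3], [4]
  1-simplices (6): [0,1], [0,3], [1,2], [1,3], [1,4], [2,4]

so the chain groups are C_0 ≅ Z^5, C_1 ≅ Z^6.

∂_1: C_1 → C_0 maps an edge to its endpoints' difference, ∂[p,q] = q − p.
As a 5×6 matrix over Z this has rank 4, with invariant factors (1,1,1,1).

From H_k ≅ ker(∂_k) / im(∂_{k+1}) we obtain:

  H_0: rank C_0 − rank ∂_1 = 5 − 4 = 1, and the invariant factors of ∂_1 are all 1, so H_0 ≅ Z.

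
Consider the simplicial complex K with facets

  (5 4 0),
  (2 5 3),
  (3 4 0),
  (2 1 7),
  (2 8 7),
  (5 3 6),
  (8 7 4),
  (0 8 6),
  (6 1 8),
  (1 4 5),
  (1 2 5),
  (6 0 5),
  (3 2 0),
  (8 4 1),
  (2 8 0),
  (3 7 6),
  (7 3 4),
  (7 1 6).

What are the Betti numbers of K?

b_0 = 1, b_1 = 1, b_2 = 0.

K has 9 vertices, 27 edges, 18 triangles.
rank ∂_0 = 0, rank ∂_1 = 8 ⇒ b_0 = 9 − 0 − 8 = 1; all invariant factors of ∂_1 are 1 so no torsion. So H_0 = Z.
rank ∂_1 = 8, rank ∂_2 = 18 ⇒ b_1 = 27 − 8 − 18 = 1; ∂_2 has invariant factor(s) [2] giving torsion. So H_1 = Z × Z/2.
rank ∂_2 = 18, rank ∂_3 = 0 ⇒ b_2 = 18 − 18 − 0 = 0. So H_2 = 0.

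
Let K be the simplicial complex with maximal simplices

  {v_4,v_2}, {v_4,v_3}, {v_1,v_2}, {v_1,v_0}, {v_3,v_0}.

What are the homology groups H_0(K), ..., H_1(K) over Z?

Take the total order v_0 < v_1 < v_2 < v_3 < v_4 on the vertex set. Then K (dimension 1) consists of the simplices:

  0-simplices (5): [v_0], [v_1], [v_2], [v_3], [v_4]
  1-simplices (5): [v_0,v_1], [v_0,v_3], [v_1,v_2], [v_2,v_4], [v_3,v_4]

so the chain groups are C_0 ≅ Z^5, C_1 ≅ Z^5.

Boundary ∂_1: C_1 → C_0 is given by ∂[p,q] = [q] − [p].
The 5×5 boundary matrix has rank 4 and Smith normal form diag(1,1,1,1).

Computing H_k = (kernel of ∂_k) / (image of ∂_{k+1}):

  H_0: rank C_0 − rank ∂_1 = 5 − 4 = 1, and the invariant factors of ∂_1 are all 1, so H_0 = Z.
  H_1: rank ker ∂_1 − rank ∂_2 = (5 − 4) − 0 = 1, and there is no ∂_2, so H_1 = Z.

H_0 ≅ Z,  H_1 ≅ Z.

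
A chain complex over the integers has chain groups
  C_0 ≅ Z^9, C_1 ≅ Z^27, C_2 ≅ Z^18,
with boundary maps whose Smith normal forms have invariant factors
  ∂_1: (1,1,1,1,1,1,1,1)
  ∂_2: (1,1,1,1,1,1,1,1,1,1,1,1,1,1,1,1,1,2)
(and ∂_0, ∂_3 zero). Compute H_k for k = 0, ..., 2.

H_0: b_0 = 9 − 0 − 8 = 1; torsion from ∂_1 factors > 1: none. So H_0 ≅ Z.
H_1: b_1 = 27 − 8 − 18 = 1; torsion from ∂_2 factors > 1: [2]. So H_1 ≅ Z ⊕ Z_2.
H_2: b_2 = 18 − 18 − 0 = 0; torsion from ∂_3 factors > 1: none. So H_2 ≅ 0.

H_0 ≅ Z,  H_1 ≅ Z ⊕ Z_2,  H_2 = 0.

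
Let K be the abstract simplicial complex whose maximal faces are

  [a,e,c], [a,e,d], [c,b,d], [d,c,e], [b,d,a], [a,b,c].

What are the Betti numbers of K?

Order the vertices as a < b < c < d < e. Listing each simplex with vertices in this order, K has dimension 2 with simplices:

  0-simplices (5): a, b, c, d, e
  1-simplices (9): ab, ac, ad, ae, bc, bd, cd, ce, de
  2-simplices (6): abc, abd, ace, ade, bcd, cde

Hence C_0 ≅ Z^5, C_1 ≅ Z^9, C_2 ≅ Z^6.

The boundary map ∂_1: C_1 → C_0 is given by ∂[p,q] = [q] − [p]. For instance
  ∂cd = d − c.
The 5×9 boundary matrix has rank 4 and Smith normal form diag(1,1,1,1).

The boundary map ∂_2: C_2 → C_1 sends each 2-simplex [p,q,r] to [q,r] − [p,r] + [p,q]. For instance
  ∂bcd = cd − bd + bc,
  ∂abd = bd − ad + ab.
This gives a 9×6 integer matrix of rank 5; reducing to Smith normal form yields diagonal entries (1,1,1,1,1).

Computing H_k = (kernel of ∂_k) / (image of ∂_{k+1}):

  H_0: rank C_0 − rank ∂_1 = 5 − 4 = 1, and the invariant factors of ∂_1 are all 1, so H_0 = Z.
  H_1: rank ker ∂_1 − rank ∂_2 = (9 − 4) − 5 = 0, and the invariant factors of ∂_2 are all 1, so H_1 = 0.
  H_2: rank ker ∂_2 − rank ∂_3 = (6 − 5) − 0 = 1, and there is no ∂_3, so H_2 = Z.

Hence the Betti numbers are b_0 = 1, b_1 = 0, b_2 = 1.

b_0 = 1, b_1 = 0, b_2 = 1.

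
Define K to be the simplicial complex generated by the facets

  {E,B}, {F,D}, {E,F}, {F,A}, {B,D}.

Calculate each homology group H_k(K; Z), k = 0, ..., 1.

H_0 ≅ Z,  H_1 ≅ Z.

Fix the vertex order A < B < D < E < F and write every simplex with vertices in increasing order. Then dim K = 1 and the simplices of K are:

  0-simplices (5): A, B, D, E, F
  1-simplices (5): AF, BD, BE, DF, EF

so the chain groups are C_0 ≅ Z^5, C_1 ≅ Z^5.

∂_1: C_1 → C_0 sends each edge [p,q] (with p < q) to q − p. For instance
  ∂EF = F − E.
The resulting 5×5 matrix has rank 4, and its Smith normal form has invariant factors (1,1,1,1).

From H_k ≅ ker(∂_k) / im(∂_{k+1}) we obtain:

  H_0: rank C_0 − rank ∂_1 = 5 − 4 = 1, and the invariant factors of ∂_1 are all 1, so H_0 ≅ Z.
  H_1: rank ker ∂_1 − rank ∂_2 = (5 − 4) − 0 = 1, and there is no ∂_2, so H_1 ≅ Z.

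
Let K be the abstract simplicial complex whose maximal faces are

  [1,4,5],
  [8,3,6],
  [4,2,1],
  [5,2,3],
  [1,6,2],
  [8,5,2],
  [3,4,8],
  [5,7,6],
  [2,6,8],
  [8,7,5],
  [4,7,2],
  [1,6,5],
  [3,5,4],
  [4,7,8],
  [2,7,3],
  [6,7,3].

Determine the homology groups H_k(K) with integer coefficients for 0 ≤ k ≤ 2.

H_0 = Z,  H_1 = Z^2,  H_2 = Z.

K has 8 vertices, 24 edges, 16 triangles.
rank ∂_0 = 0, rank ∂_1 = 7 ⇒ b_0 = 8 − 0 − 7 = 1; all invariant factors of ∂_1 are 1 so no torsion. So H_0 ≅ Z.
rank ∂_1 = 7, rank ∂_2 = 15 ⇒ b_1 = 24 − 7 − 15 = 2; all invariant factors of ∂_2 are 1 so no torsion. So H_1 ≅ Z^2.
rank ∂_2 = 15, rank ∂_3 = 0 ⇒ b_2 = 16 − 15 − 0 = 1. So H_2 ≅ Z.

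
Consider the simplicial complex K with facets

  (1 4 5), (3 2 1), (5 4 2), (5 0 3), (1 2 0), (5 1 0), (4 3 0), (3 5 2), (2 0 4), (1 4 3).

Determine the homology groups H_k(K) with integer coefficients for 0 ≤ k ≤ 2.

H_0 = Z,  H_1 = Z/2,  H_2 = 0.

Take the total order 0 < 1 < 2 < 3 < 4 < 5 on the vertex set. Then K (dimension 2) consists of the simplices:

  0-simplices (6): [0], [1], [2], [3], [4], [5]
  1-simplices (15): [0,1], [0,2], [0,3], [0,4], [0,5], [1,2], [1,3], [1,4], [1,5], [2,3], [2,4], [2,5], [3,4], [3,5], [4,5]
  2-simplices (10): [0,1,2], [0,1,5], [0,2,4], [0,3,4], [0,3,5], [1,2,3], [1,3,4], [1,4,5], [2,3,5], [2,4,5]

so the chain groups are C_0 ≅ Z^6, C_1 ≅ Z^15, C_2 ≅ Z^10.

Boundary ∂_1: C_1 → C_0 maps an edge to its endpoints' difference, ∂[p,q] = q − p.
The resulting 6×15 matrix has rank 5, and its Smith normal form has invariant factors (1,1,1,1,1).

The boundary map ∂_2: C_2 → C_1 sends each 2-simplex [p,q,r] to [q,r] − [p,r] + [p,q]. For instance
  ∂[0,1,5] = [1,5] − [0,5] + [0,1],
  ∂[1,4,5] = [4,5] − [1,5] + [1,4].
The resulting 15×10 matrix has rank 10, and its Smith normal form has invariant factors (1,1,1,1,1,1,1,1,1,2).

From H_k ≅ ker(∂_k) / im(∂_{k+1}) we obtain:

  H_0: rank C_0 − rank ∂_1 = 6 − 5 = 1, and the invariant factors of ∂_1 are all 1, so H_0 = Z.
  H_1: rank ker ∂_1 − rank ∂_2 = (15 − 5) − 10 = 0, and ∂_2 has invariant factor 2 > 1, so H_1 = Z/2.
  H_2: rank ker ∂_2 − rank ∂_3 = (10 − 10) − 0 = 0, and there is no ∂_3, so H_2 = 0.

As a check, the Euler characteristic is 6 − 15 + 10 = 1, which agrees with 1 − 0 + 0 = 1.
(K is a triangulation of the real projective plane RP^2.)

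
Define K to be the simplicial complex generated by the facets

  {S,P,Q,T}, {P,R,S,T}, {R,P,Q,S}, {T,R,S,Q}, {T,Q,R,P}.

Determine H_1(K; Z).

Fix the vertex order P < Q < R < S < T and write every simplex with vertices in increasing order. Then dim K = 3 and the simplices of K are:

  0-simplices (5): P, Q, R, S, T
  1-simplices (10): PQ, PR, PS, PT, QR, QS, QT, RS, RT, ST
  2-simplices (10): PQR, PQS, PQT, PRS, PRT, PST, QRS, QRT, QST, RST
  3-simplices (5): PQRS, PQRT, PQST, PRST, QRST

giving chain groups C_0 ≅ Z^5, C_1 ≅ Z^10, C_2 ≅ Z^10, C_3 ≅ Z^5.

Boundary ∂_1: C_1 → C_0 sends each edge [p,q] (with p < q) to q − p.
This gives a 5×10 integer matrix of rank 4; reducing to Smith normal form yields diagonal entries (1,1,1,1).

Boundary ∂_2: C_2 → C_1 acts by ∂[p,q,r] = [q,r] − [p,r] + [p,q]. For instance
  ∂PQT = QT − PT + PQ,
  ∂PRT = RT − PT + PR.
The 10×10 boundary matrix has rank 6 and Smith normal form diag(1,1,1,1,1,1).

Boundary ∂_3: C_3 → C_2 sends each 3-simplex σ to the alternating sum Σ_i (−1)^i (σ with its i-th vertex removed). For instance
  ∂QRST = RST − QST + QRT − QRS,
  ∂PQST = QST − PST + PQT − PQS.
As a 10×5 matrix over Z this has rank 4, with invariant factors (1,1,1,1).

Reading off H_k = ker ∂_k / im ∂_{k+1}:

  H_1: rank ker ∂_1 − rank ∂_2 = (10 − 4) − 6 = 0, and the invariant factors of ∂_2 are all 1, so H_1 = 0.

(K is a triangulation of the 3-sphere S^3.)

H_1 = 0.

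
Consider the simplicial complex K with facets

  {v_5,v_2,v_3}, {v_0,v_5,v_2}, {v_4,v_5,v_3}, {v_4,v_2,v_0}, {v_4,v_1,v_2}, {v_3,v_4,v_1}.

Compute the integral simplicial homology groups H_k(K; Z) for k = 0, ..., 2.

H_0 = Z,  H_1 = Z,  H_2 = 0.

Fix the vertex order v_0 < v_1 < v_2 < v_3 < v_4 < v_5 and write every simplex with vertices in increasing order. Then dim K = 2 and the simplices of K are:

  0-simplices (6): [v_0], [v_1], [v_2], [v_3], [v_4], [v_5]
  1-simplices (12): [v_0,v_2], [v_0,v_4], [v_0,v_5], [v_1,v_2], [v_1,v_3], [v_1,v_4], [v_2,v_3], [v_2,v_4], [v_2,v_5], [v_3,v_4], [v_3,v_5], [v_4,v_5]
  2-simplices (6): [v_0,v_2,v_4], [v_0,v_2,v_5], [v_1,v_2,v_4], [v_1,v_3,v_4], [v_2,v_3,v_5], [v_3,v_4,v_5]

giving chain groups C_0 ≅ Z^6, C_1 ≅ Z^12, C_2 ≅ Z^6.

Boundary ∂_1: C_1 → C_0 sends each edge [p,q] (with p < q) to q − p. For instance
  ∂[v_0,v_2] = [v_2] − [v_0].
The resulting 6×12 matrix has rank 5, and its Smith normal form has invariant factors (1,1,1,1,1).

The boundary map ∂_2: C_2 → C_1 maps a triangle to the signed sum of its edges. For instance
  ∂[v_0,v_2,v_5] = [v_2,v_5] − [v_0,v_5] + [v_0,v_2],
  ∂[v_0,v_2,v_4] = [v_2,v_4] − [v_0,v_4] + [v_0,v_2].
The resulting 12×6 matrix has rank 6, and its Smith normal form has invariant factors (1,1,1,1,1,1).

Reading off H_k = ker ∂_k / im ∂_{k+1}:

  H_0: rank C_0 − rank ∂_1 = 6 − 5 = 1, and the invariant factors of ∂_1 are all 1, so H_0 ≅ Z.
  H_1: rank ker ∂_1 − rank ∂_2 = (12 − 5) − 6 = 1, and the invariant factors of ∂_2 are all 1, so H_1 ≅ Z.
  H_2: rank ker ∂_2 − rank ∂_3 = (6 − 6) − 0 = 0, and there is no ∂_3, so H_2 ≅ 0.

As a check, the Euler characteristic is 6 − 12 + 6 = 0, which agrees with 1 − 1 + 0 = 0.
(K is a triangulation of the cylinder S^1 x I.)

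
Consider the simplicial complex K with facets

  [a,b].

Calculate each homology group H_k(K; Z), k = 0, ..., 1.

K has 2 vertices, 1 edge.
rank ∂_0 = 0, rank ∂_1 = 1 ⇒ b_0 = 2 − 0 − 1 = 1; all invariant factors of ∂_1 are 1 so no torsion. So H_0 ≅ Z.
rank ∂_1 = 1, rank ∂_2 = 0 ⇒ b_1 = 1 − 1 − 0 = 0. So H_1 ≅ 0.

H_0 ≅ Z,  H_1 = 0.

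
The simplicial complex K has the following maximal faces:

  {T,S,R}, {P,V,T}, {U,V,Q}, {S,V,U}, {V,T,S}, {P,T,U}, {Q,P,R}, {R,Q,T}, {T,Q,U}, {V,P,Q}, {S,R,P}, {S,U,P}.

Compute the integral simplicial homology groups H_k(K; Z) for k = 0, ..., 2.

K has 7 vertices, 18 edges, 12 triangles.
rank ∂_0 = 0, rank ∂_1 = 6 ⇒ b_0 = 7 − 0 − 6 = 1; all invariant factors of ∂_1 are 1 so no torsion. So H_0 = Z.
rank ∂_1 = 6, rank ∂_2 = 12 ⇒ b_1 = 18 − 6 − 12 = 0; ∂_2 has invariant factor(s) [2] giving torsion. So H_1 = Z/2.
rank ∂_2 = 12, rank ∂_3 = 0 ⇒ b_2 = 12 − 12 − 0 = 0. So H_2 = 0.

H_0 ≅ Z,  H_1 ≅ Z/2,  H_2 = 0.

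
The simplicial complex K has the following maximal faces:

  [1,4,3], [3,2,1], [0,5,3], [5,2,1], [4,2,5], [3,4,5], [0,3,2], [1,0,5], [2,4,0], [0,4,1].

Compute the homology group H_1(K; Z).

Fix the vertex order 0 < 1 < 2 < 3 < 4 < 5 and write every simplex with vertices in increasing order. Then dim K = 2 and the simplices of K are:

  0-simplices (6): [0], [1], [2], [3], [4], [5]
  1-simplices (15): [0,1], [0,2], [0,3], [0,4], [0,5], [1,2], [1,3], [1,4], [1,5], [2,3], [2,4], [2,5], [3,4], [3,5], [4,5]
  2-simplices (10): [0,1,4], [0,1,5], [0,2,3], [0,2,4], [0,3,5], [1,2,3], [1,2,5], [1,3,4], [2,4,5], [3,4,5]

giving chain groups C_0 ≅ Z^6, C_1 ≅ Z^15, C_2 ≅ Z^10.

∂_1: C_1 → C_0 is given by ∂[p,q] = [q] − [p]. For instance
  ∂[2,3] = [3] − [2].
This gives a 6×15 integer matrix of rank 5; reducing to Smith normal form yields diagonal entries (1,1,1,1,1).

Boundary ∂_2: C_2 → C_1 sends each 2-simplex [p,q,r] to [q,r] − [p,r] + [p,q]. For instance
  ∂[3,4,5] = [4,5] − [3,5] + [3,4],
  ∂[1,2,5] = [2,5] − [1,5] + [1,2].
The resulting 15×10 matrix has rank 10, and its Smith normal form has invariant factors (1,1,1,1,1,1,1,1,1,2).

Computing H_k = (kernel of ∂_k) / (image of ∂_{k+1}):

  H_1: rank ker ∂_1 − rank ∂_2 = (15 − 5) − 10 = 0, and ∂_2 has invariant factor 2 > 1, so H_1 = Z/2.

(K is a triangulation of the real projective plane RP^2.)

H_1 = Z/2.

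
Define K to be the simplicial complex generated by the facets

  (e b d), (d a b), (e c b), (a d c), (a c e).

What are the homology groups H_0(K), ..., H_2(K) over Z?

H_0 = Z,  H_1 = Z,  H_2 = 0.

Order the vertices as a < b < c < d < e. Listing each simplex with vertices in this order, K has dimension 2 with simplices:

  0-simplices (5): a, b, c, d, e
  1-simplices (10): ab, ac, ad, ae, bc, bd, be, cd, ce, de
  2-simplices (5): abd, acd, ace, bce, bde

giving chain groups C_0 ≅ Z^5, C_1 ≅ Z^10, C_2 ≅ Z^5.

∂_1: C_1 → C_0 sends each edge [p,q] (with p < q) to q − p. For instance
  ∂ae = e − a.
As a 5×10 matrix over Z this has rank 4, with invariant factors (1,1,1,1).

∂_2: C_2 → C_1 sends each 2-simplex [p,q,r] to [q,r] − [p,r] + [p,q]. For instance
  ∂acd = cd − ad + ac,
  ∂bde = de − be + bd.
As a 10×5 matrix over Z this has rank 5, with invariant factors (1,1,1,1,1).

Reading off H_k = ker ∂_k / im ∂_{k+1}:

  H_0: rank C_0 − rank ∂_1 = 5 − 4 = 1, and the invariant factors of ∂_1 are all 1, so H_0 = Z.
  H_1: rank ker ∂_1 − rank ∂_2 = (10 − 4) − 5 = 1, and the invariant factors of ∂_2 are all 1, so H_1 = Z.
  H_2: rank ker ∂_2 − rank ∂_3 = (5 − 5) − 0 = 0, and there is no ∂_3, so H_2 = 0.

As a check, the Euler characteristic is 5 − 10 + 5 = 0, which agrees with 1 − 1 + 0 = 0.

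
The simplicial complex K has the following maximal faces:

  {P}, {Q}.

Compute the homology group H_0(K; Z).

H_0 = Z^2.

Take the total order P < Q on the vertex set. Then K (dimension 0) consists of the simplices:

  0-simplices (2): P, Q

so the chain groups are C_0 ≅ Z^2.

Computing H_k = (kernel of ∂_k) / (image of ∂_{k+1}):

  H_0: rank C_0 − rank ∂_1 = 2 − 0 = 2, and there is no ∂_1, so H_0 = Z^2.

(K is a triangulation of a set of 2 points.)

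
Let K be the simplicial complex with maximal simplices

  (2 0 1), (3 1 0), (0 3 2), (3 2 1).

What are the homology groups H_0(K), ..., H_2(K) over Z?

H_0 ≅ Z,  H_1 = 0,  H_2 ≅ Z.

Order the vertices as 0 < 1 < 2 < 3. Listing each simplex with vertices in this order, K has dimension 2 with simplices:

  0-simplices (4): [0], [1], [2], [3]
  1-simplices (6): [0,1], [0,2], [0,3], [1,2], [1,3], [2,3]
  2-simplices (4): [0,1,2], [0,1,3], [0,2,3], [1,2,3]

Hence C_0 ≅ Z^4, C_1 ≅ Z^6, C_2 ≅ Z^4.

∂_1: C_1 → C_0 sends each edge [p,q] (with p < q) to q − p. For instance
  ∂[1,3] = [3] − [1].
This gives a 4×6 integer matrix of rank 3; reducing to Smith normal form yields diagonal entries (1,1,1).

∂_2: C_2 → C_1 sends each 2-simplex [p,q,r] to [q,r] − [p,r] + [p,q]. For instance
  ∂[0,1,3] = [1,3] − [0,3] + [0,1],
  ∂[0,1,2] = [1,2] − [0,2] + [0,1].
This gives a 6×4 integer matrix of rank 3; reducing to Smith normal form yields diagonal entries (1,1,1).

Now H_k = ker ∂_k / im ∂_{k+1}, so:

  H_0: rank C_0 − rank ∂_1 = 4 − 3 = 1, and the invariant factors of ∂_1 are all 1, so H_0 = Z.
  H_1: rank ker ∂_1 − rank ∂_2 = (6 − 3) − 3 = 0, and the invariant factors of ∂_2 are all 1, so H_1 = 0.
  H_2: rank ker ∂_2 − rank ∂_3 = (4 − 3) − 0 = 1, and there is no ∂_3, so H_2 = Z.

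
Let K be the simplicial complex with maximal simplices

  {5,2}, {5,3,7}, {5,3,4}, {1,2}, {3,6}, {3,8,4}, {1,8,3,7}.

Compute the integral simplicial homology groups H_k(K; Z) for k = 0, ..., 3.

H_0 ≅ Z,  H_1 ≅ Z,  H_2 = 0,  H_3 = 0.

Take the total order 1 < 2 < 3 < 4 < 5 < 6 < 7 < 8 on the vertex set. Then K (dimension 3) consists of the simplices:

  0-simplices (8): [1], [2], [3], [4], [5], [6], [7], [8]
  1-simplices (14): [1,2], [1,3], [1,7], [1,8], [2,5], [3,4], [3,5], [3,6], [3,7], [3,8], [4,5], [4,8], [5,7], [7,8]
  2-simplices (7): [1,3,7], [1,3,8], [1,7,8], [3,4,5], [3,4,8], [3,5,7], [3,7,8]
  3-simplices (1): [1,3,7,8]

Hence C_0 ≅ Z^8, C_1 ≅ Z^14, C_2 ≅ Z^7, C_3 ≅ Z^1.

Boundary ∂_1: C_1 → C_0 sends each edge [p,q] (with p < q) to q − p.
This gives a 8×14 integer matrix of rank 7; reducing to Smith normal form yields diagonal entries (1,1,1,1,1,1,1).

The boundary map ∂_2: C_2 → C_1 maps a triangle to the signed sum of its edges. For instance
  ∂[3,4,8] = [4,8] − [3,8] + [3,4],
  ∂[3,5,7] = [5,7] − [3,7] + [3,5].
The 14×7 boundary matrix has rank 6 and Smith normal form diag(1,1,1,1,1,1).

∂_3: C_3 → C_2 sends each 3-simplex σ to the alternating sum Σ_i (−1)^i (σ with its i-th vertex removed). For instance
  ∂[1,3,7,8] = [3,7,8] − [1,7,8] + [1,3,8] − [1,3,7].
As a 7×1 matrix over Z this has rank 1, with invariant factors (1).

Computing H_k = (kernel of ∂_k) / (image of ∂_{k+1}):

  H_0: rank C_0 − rank ∂_1 = 8 − 7 = 1, and the invariant factors of ∂_1 are all 1, so H_0 ≅ Z.
  H_1: rank ker ∂_1 − rank ∂_2 = (14 − 7) − 6 = 1, and the invariant factors of ∂_2 are all 1, so H_1 ≅ Z.
  H_2: rank ker ∂_2 − rank ∂_3 = (7 − 6) − 1 = 0, and the invariant factors of ∂_3 are all 1, so H_2 ≅ 0.
  H_3: rank ker ∂_3 − rank ∂_4 = (1 − 1) − 0 = 0, and there is no ∂_4, so H_3 ≅ 0.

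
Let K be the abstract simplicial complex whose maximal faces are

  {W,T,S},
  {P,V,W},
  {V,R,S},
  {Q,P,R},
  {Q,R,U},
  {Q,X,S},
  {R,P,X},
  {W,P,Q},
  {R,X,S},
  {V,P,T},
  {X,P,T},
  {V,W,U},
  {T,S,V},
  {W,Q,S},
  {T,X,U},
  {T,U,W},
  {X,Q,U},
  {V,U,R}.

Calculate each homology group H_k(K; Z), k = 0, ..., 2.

H_0 = Z,  H_1 = Z ⊕ Z_2,  H_2 = 0.

We work with the vertex ordering P < Q < R < S < T < U < V < W < X. The simplices of K, each written with vertices in increasing order, are:

  0-simplices (9): P, Q, R, S, T, U, V, W, X
  1-simplices (27): PQ, PR, PT, PV, PW, PX, QR, QS, QU, QW, QX, RS, RU, RV, RX, ST, SV, SW, SX, TU, TV, TW, TX, UV, UW, UX, VW
  2-simplices (18): PQR, PQW, PRX, PTV, PTX, PVW, QRU, QSW, QSX, QUX, RSV, RSX, RUV, STV, STW, TUW, TUX, UVW

Hence C_0 ≅ Z^9, C_1 ≅ Z^27, C_2 ≅ Z^18.

Boundary ∂_1: C_1 → C_0 is given by ∂[p,q] = [q] − [p]. For instance
  ∂QU = U − Q.
The 9×27 boundary matrix has rank 8 and Smith normal form diag(1,1,1,1,1,1,1,1).

∂_2: C_2 → C_1 sends each 2-simplex [p,q,r] to [q,r] − [p,r] + [p,q]. For instance
  ∂STW = TW − SW + ST,
  ∂QRU = RU − QU + QR.
The 27×18 boundary matrix has rank 18 and Smith normal form diag(1,1,1,1,1,1,1,1,1,1,1,1,1,1,1,1,1,2).

Now H_k = ker ∂_k / im ∂_{k+1}, so:

  H_0: rank C_0 − rank ∂_1 = 9 − 8 = 1, and the invariant factors of ∂_1 are all 1, so H_0 = Z.
  H_1: rank ker ∂_1 − rank ∂_2 = (27 − 8) − 18 = 1, and ∂_2 has invariant factor 2 > 1, so H_1 = Z ⊕ Z_2.
  H_2: rank ker ∂_2 − rank ∂_3 = (18 − 18) − 0 = 0, and there is no ∂_3, so H_2 = 0.

As a check, the Euler characteristic is 9 − 27 + 18 = 0, which agrees with 1 − 1 + 0 = 0.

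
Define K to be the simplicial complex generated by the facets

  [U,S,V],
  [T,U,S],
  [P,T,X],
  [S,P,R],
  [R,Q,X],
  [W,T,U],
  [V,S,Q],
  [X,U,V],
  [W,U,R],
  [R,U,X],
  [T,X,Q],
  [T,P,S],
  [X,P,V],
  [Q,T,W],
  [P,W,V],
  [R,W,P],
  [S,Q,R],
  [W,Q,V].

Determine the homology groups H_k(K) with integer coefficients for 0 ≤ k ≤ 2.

We work with the vertex ordering P < Q < R < S < T < U < V < W < X. The simplices of K, each written with vertices in increasing order, are:

  0-simplices (9): P, Q, R, S, T, U, V, W, X
  1-simplices (27): PR, PS, PT, PV, PW, PX, QR, QS, QT, QV, QW, QX, RS, RU, RW, RX, ST, SU, SV, TU, TW, TX, UV, UW, UX, VW, VX
  2-simplices (18): PRS, PRW, PST, PTX, PVW, PVX, QRS, QRX, QSV, QTW, QTX, QVW, RUW, RUX, STU, SUV, TUW, UVX

Hence C_0 ≅ Z^9, C_1 ≅ Z^27, C_2 ≅ Z^18.

Boundary ∂_1: C_1 → C_0 sends each edge [p,q] (with p < q) to q − p.
The resulting 9×27 matrix has rank 8, and its Smith normal form has invariant factors (1,1,1,1,1,1,1,1).

The boundary map ∂_2: C_2 → C_1 sends each 2-simplex [p,q,r] to [q,r] − [p,r] + [p,q]. For instance
  ∂QTW = TW − QW + QT,
  ∂RUW = UW − RW + RU.
The 27×18 boundary matrix has rank 17 and Smith normal form diag(1,1,1,1,1,1,1,1,1,1,1,1,1,1,1,1,1).

Computing H_k = (kernel of ∂_k) / (image of ∂_{k+1}):

  H_0: rank C_0 − rank ∂_1 = 9 − 8 = 1, and the invariant factors of ∂_1 are all 1, so H_0 ≅ Z.
  H_1: rank ker ∂_1 − rank ∂_2 = (27 − 8) − 17 = 2, and the invariant factors of ∂_2 are all 1, so H_1 ≅ Z^2.
  H_2: rank ker ∂_2 − rank ∂_3 = (18 − 17) − 0 = 1, and there is no ∂_3, so H_2 ≅ Z.

H_0 = Z,  H_1 = Z^2,  H_2 = Z.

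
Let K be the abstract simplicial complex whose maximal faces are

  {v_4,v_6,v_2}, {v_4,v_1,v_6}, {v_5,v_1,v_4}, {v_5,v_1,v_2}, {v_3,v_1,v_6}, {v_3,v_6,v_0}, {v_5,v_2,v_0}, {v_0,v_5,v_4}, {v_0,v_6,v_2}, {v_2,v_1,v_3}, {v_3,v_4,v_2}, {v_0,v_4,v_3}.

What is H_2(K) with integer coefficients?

H_2 = 0.

Order the vertices as v_0 < v_1 < v_2 < v_3 < v_4 < v_5 < v_6. Listing each simplex with vertices in this order, K has dimension 2 with simplices:

  0-simplices (7): [v_0], [v_1], [v_2], [v_3], [v_4], [v_5], [v_6]
  1-simplices (18): (18 of them)
  2-simplices (12): (12 of them)

Hence C_0 ≅ Z^7, C_1 ≅ Z^18, C_2 ≅ Z^12.

∂_1: C_1 → C_0 maps an edge to its endpoints' difference, ∂[p,q] = q − p.
As a 7×18 matrix over Z this has rank 6, with invariant factors (1,1,1,1,1,1).

The boundary map ∂_2: C_2 → C_1 sends each 2-simplex [p,q,r] to [q,r] − [p,r] + [p,q]. For instance
  ∂[v_1,v_4,v_6] = [v_4,v_6] − [v_1,v_6] + [v_1,v_4],
  ∂[v_2,v_4,v_6] = [v_4,v_6] − [v_2,v_6] + [v_2,v_4].
As a 18×12 matrix over Z this has rank 12, with invariant factors (1,1,1,1,1,1,1,1,1,1,1,2).

From H_k ≅ ker(∂_k) / im(∂_{k+1}) we obtain:

  H_2: rank ker ∂_2 − rank ∂_3 = (12 − 12) − 0 = 0, and there is no ∂_3, so H_2 ≅ 0.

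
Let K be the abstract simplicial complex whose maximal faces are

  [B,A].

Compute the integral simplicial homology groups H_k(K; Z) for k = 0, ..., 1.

Fix the vertex order A < B and write every simplex with vertices in increasing order. Then dim K = 1 and the simplices of K are:

  0-simplices (2): A, B
  1-simplices (1): AB

giving chain groups C_0 ≅ Z^2, C_1 ≅ Z^1.

The boundary map ∂_1: C_1 → C_0 sends each edge [p,q] (with p < q) to q − p. For instance
  ∂AB = B − A.
This gives a 2×1 integer matrix of rank 1; reducing to Smith normal form yields diagonal entries (1).

Computing H_k = (kernel of ∂_k) / (image of ∂_{k+1}):

  H_0: rank C_0 − rank ∂_1 = 2 − 1 = 1, and the invariant factors of ∂_1 are all 1, so H_0 = Z.
  H_1: rank ker ∂_1 − rank ∂_2 = (1 − 1) − 0 = 0, and there is no ∂_2, so H_1 = 0.

As a check, the Euler characteristic is 2 − 1 = 1, which agrees with 1 − 0 = 1.
(K is a triangulation of the 1-simplex.)

H_0 = Z,  H_1 = 0.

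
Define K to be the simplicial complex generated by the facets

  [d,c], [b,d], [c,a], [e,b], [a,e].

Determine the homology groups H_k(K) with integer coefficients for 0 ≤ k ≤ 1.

H_0 ≅ Z,  H_1 ≅ Z.

Fix the vertex order a < b < c < d < e and write every simplex with vertices in increasing order. Then dim K = 1 and the simplices of K are:

  0-simplices (5): a, b, c, d, e
  1-simplices (5): ac, ae, bd, be, cd

Hence C_0 ≅ Z^5, C_1 ≅ Z^5.

Boundary ∂_1: C_1 → C_0 sends each edge [p,q] (with p < q) to q − p. For instance
  ∂ae = e − a.
The resulting 5×5 matrix has rank 4, and its Smith normal form has invariant factors (1,1,1,1).

Now H_k = ker ∂_k / im ∂_{k+1}, so:

  H_0: rank C_0 − rank ∂_1 = 5 − 4 = 1, and the invariant factors of ∂_1 are all 1, so H_0 = Z.
  H_1: rank ker ∂_1 − rank ∂_2 = (5 − 4) − 0 = 1, and there is no ∂_2, so H_1 = Z.

As a check, the Euler characteristic is 5 − 5 = 0, which agrees with 1 − 1 = 0.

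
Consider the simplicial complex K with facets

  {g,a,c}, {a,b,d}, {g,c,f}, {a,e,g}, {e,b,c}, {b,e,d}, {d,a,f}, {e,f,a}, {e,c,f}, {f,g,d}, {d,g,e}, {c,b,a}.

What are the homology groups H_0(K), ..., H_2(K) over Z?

Order the vertices as a < b < c < d < e < f < g. Listing each simplex with vertices in this order, K has dimension 2 with simplices:

  0-simplices (7): a, b, c, d, e, f, g
  1-simplices (18): ab, ac, ad, ae, af, ag, bc, bd, be, ce, cf, cg, de, df, dg, ef, eg, fg
  2-simplices (12): abc, abd, acg, adf, aef, aeg, bce, bde, cef, cfg, deg, dfg

Hence C_0 ≅ Z^7, C_1 ≅ Z^18, C_2 ≅ Z^12.

∂_1: C_1 → C_0 maps an edge to its endpoints' difference, ∂[p,q] = q − p.
This gives a 7×18 integer matrix of rank 6; reducing to Smith normal form yields diagonal entries (1,1,1,1,1,1).

∂_2: C_2 → C_1 acts by ∂[p,q,r] = [q,r] − [p,r] + [p,q]. For instance
  ∂deg = eg − dg + de,
  ∂bce = ce − be + bc.
As a 18×12 matrix over Z this has rank 12, with invariant factors (1,1,1,1,1,1,1,1,1,1,1,2).

Now H_k = ker ∂_k / im ∂_{k+1}, so:

  H_0: rank C_0 − rank ∂_1 = 7 − 6 = 1, and the invariant factors of ∂_1 are all 1, so H_0 ≅ Z.
  H_1: rank ker ∂_1 − rank ∂_2 = (18 − 6) − 12 = 0, and ∂_2 has invariant factor 2 > 1, so H_1 ≅ Z/2.
  H_2: rank ker ∂_2 − rank ∂_3 = (12 − 12) − 0 = 0, and there is no ∂_3, so H_2 ≅ 0.

H_0 ≅ Z,  H_1 ≅ Z/2,  H_2 = 0.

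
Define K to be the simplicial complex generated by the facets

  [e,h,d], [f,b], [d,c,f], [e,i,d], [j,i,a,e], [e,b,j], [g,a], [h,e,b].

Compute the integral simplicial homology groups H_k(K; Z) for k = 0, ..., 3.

We work with the vertex ordering a < b < c < d < e < f < g < h < i < j. The simplices of K, each written with vertices in increasing order, are:

  0-simplices (10): a, b, c, d, e, f, g, h, i, j
  1-simplices (18): ae, ag, ai, aj, be, bf, bh, bj, cd, cf, de, df, dh, di, eh, ei, ej, ij
  2-simplices (9): aei, aej, aij, beh, bej, cdf, deh, dei, eij
  3-simplices (1): aeij

so the chain groups are C_0 ≅ Z^10, C_1 ≅ Z^18, C_2 ≅ Z^9, C_3 ≅ Z^1.

The boundary map ∂_1: C_1 → C_0 sends each edge [p,q] (with p < q) to q − p. For instance
  ∂dh = h − d.
The resulting 10×18 matrix has rank 9, and its Smith normal form has invariant factors (1,1,1,1,1,1,1,1,1).

∂_2: C_2 → C_1 acts by ∂[p,q,r] = [q,r] − [p,r] + [p,q]. For instance
  ∂deh = eh − dh + de,
  ∂beh = eh − bh + be.
The 18×9 boundary matrix has rank 8 and Smith normal form diag(1,1,1,1,1,1,1,1).

∂_3: C_3 → C_2 sends each 3-simplex σ to the alternating sum Σ_i (−1)^i (σ with its i-th vertex removed). For instance
  ∂aeij = eij − aij + aej − aei.
As a 9×1 matrix over Z this has rank 1, with invariant factors (1).

Reading off H_k = ker ∂_k / im ∂_{k+1}:

  H_0: rank C_0 − rank ∂_1 = 10 − 9 = 1, and the invariant factors of ∂_1 are all 1, so H_0 ≅ Z.
  H_1: rank ker ∂_1 − rank ∂_2 = (18 − 9) − 8 = 1, and the invariant factors of ∂_2 are all 1, so H_1 ≅ Z.
  H_2: rank ker ∂_2 − rank ∂_3 = (9 − 8) − 1 = 0, and the invariant factors of ∂_3 are all 1, so H_2 ≅ 0.
  H_3: rank ker ∂_3 − rank ∂_4 = (1 − 1) − 0 = 0, and there is no ∂_4, so H_3 ≅ 0.

H_0 = Z,  H_1 = Z,  H_2 = 0,  H_3 = 0.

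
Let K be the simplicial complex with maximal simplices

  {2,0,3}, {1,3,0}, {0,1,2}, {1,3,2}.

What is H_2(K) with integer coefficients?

Take the total order 0 < 1 < 2 < 3 on the vertex set. Then K (dimension 2) consists of the simplices:

  0-simplices (4): [0], [1], [2], [3]
  1-simplices (6): [0,1], [0,2], [0,3], [1,2], [1,3], [2,3]
  2-simplices (4): [0,1,2], [0,1,3], [0,2,3], [1,2,3]

so the chain groups are C_0 ≅ Z^4, C_1 ≅ Z^6, C_2 ≅ Z^4.

The boundary map ∂_1: C_1 → C_0 sends each edge [p,q] (with p < q) to q − p. For instance
  ∂[1,2] = [2] − [1].
As a 4×6 matrix over Z this has rank 3, with invariant factors (1,1,1).

The boundary map ∂_2: C_2 → C_1 sends each 2-simplex [p,q,r] to [q,r] − [p,r] + [p,q]. For instance
  ∂[1,2,3] = [2,3] − [1,3] + [1,2],
  ∂[0,1,2] = [1,2] − [0,2] + [0,1].
As a 6×4 matrix over Z this has rank 3, with invariant factors (1,1,1).

From H_k ≅ ker(∂_k) / im(∂_{k+1}) we obtain:

  H_2: rank ker ∂_2 − rank ∂_3 = (4 − 3) − 0 = 1, and there is no ∂_3, so H_2 = Z.

H_2 = Z.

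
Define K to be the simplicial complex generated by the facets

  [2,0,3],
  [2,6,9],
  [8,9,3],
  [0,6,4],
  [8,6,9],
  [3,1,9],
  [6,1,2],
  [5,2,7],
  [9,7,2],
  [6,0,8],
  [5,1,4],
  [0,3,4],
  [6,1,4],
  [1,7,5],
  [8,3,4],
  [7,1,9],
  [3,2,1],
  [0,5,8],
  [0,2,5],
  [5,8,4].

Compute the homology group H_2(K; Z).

K has 10 vertices, 30 edges, 20 triangles.
rank ∂_2 = 20, rank ∂_3 = 0 ⇒ b_2 = 20 − 20 − 0 = 0. So H_2 ≅ 0.

H_2 = 0.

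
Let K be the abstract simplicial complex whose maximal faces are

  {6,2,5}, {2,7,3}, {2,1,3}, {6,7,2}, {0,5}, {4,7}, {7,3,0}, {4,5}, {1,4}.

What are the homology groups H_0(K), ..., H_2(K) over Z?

We work with the vertex ordering 0 < 1 < 2 < 3 < 4 < 5 < 6 < 7. The simplices of K, each written with vertices in increasing order, are:

  0-simplices (8): [0], [1], [2], [3], [4], [5], [6], [7]
  1-simplices (15): [0,3], [0,5], [0,7], [1,2], [1,3], [1,4], [2,3], [2,5], [2,6], [2,7], [3,7], [4,5], [4,7], [5,6], [6,7]
  2-simplices (5): [0,3,7], [1,2,3], [2,3,7], [2,5,6], [2,6,7]

Hence C_0 ≅ Z^8, C_1 ≅ Z^15, C_2 ≅ Z^5.

∂_1: C_1 → C_0 maps an edge to its endpoints' difference, ∂[p,q] = q − p.
The 8×15 boundary matrix has rank 7 and Smith normal form diag(1,1,1,1,1,1,1).

∂_2: C_2 → C_1 sends each 2-simplex [p,q,r] to [q,r] − [p,r] + [p,q]. For instance
  ∂[1,2,3] = [2,3] − [1,3] + [1,2],
  ∂[0,3,7] = [3,7] − [0,7] + [0,3].
This gives a 15×5 integer matrix of rank 5; reducing to Smith normal form yields diagonal entries (1,1,1,1,1).

Reading off H_k = ker ∂_k / im ∂_{k+1}:

  H_0: rank C_0 − rank ∂_1 = 8 − 7 = 1, and the invariant factors of ∂_1 are all 1, so H_0 = Z.
  H_1: rank ker ∂_1 − rank ∂_2 = (15 − 7) − 5 = 3, and the invariant factors of ∂_2 are all 1, so H_1 = Z^3.
  H_2: rank ker ∂_2 − rank ∂_3 = (5 − 5) − 0 = 0, and there is no ∂_3, so H_2 = 0.

H_0 ≅ Z,  H_1 ≅ Z^3,  H_2 = 0.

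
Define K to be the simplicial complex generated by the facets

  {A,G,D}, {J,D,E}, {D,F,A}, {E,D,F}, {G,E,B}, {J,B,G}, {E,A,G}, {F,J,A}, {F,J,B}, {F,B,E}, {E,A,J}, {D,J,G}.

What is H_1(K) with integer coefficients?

Order the vertices as A < B < D < E < F < G < J. Listing each simplex with vertices in this order, K has dimension 2 with simplices:

  0-simplices (7): A, B, D, E, F, G, J
  1-simplices (18): AD, AE, AF, AG, AJ, BE, BF, BG, BJ, DE, DF, DG, DJ, EF, EG, EJ, FJ, GJ
  2-simplices (12): ADF, ADG, AEG, AEJ, AFJ, BEF, BEG, BFJ, BGJ, DEF, DEJ, DGJ

so the chain groups are C_0 ≅ Z^7, C_1 ≅ Z^18, C_2 ≅ Z^12.

∂_1: C_1 → C_0 maps an edge to its endpoints' difference, ∂[p,q] = q − p.
This gives a 7×18 integer matrix of rank 6; reducing to Smith normal form yields diagonal entries (1,1,1,1,1,1).

∂_2: C_2 → C_1 maps a triangle to the signed sum of its edges. For instance
  ∂AEJ = EJ − AJ + AE,
  ∂BEF = EF − BF + BE.
The 18×12 boundary matrix has rank 12 and Smith normal form diag(1,1,1,1,1,1,1,1,1,1,1,2).

Now H_k = ker ∂_k / im ∂_{k+1}, so:

  H_1: rank ker ∂_1 − rank ∂_2 = (18 − 6) − 12 = 0, and ∂_2 has invariant factor 2 > 1, so H_1 = Z/2.

H_1 = Z/2.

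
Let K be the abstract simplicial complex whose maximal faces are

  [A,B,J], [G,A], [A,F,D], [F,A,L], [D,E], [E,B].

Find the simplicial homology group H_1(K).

Take the total order A < B < D < E < F < G < J < L on the vertex set. Then K (dimension 2) consists of the simplices:

  0-simplices (8): A, B, D, E, F, G, J, L
  1-simplices (11): AB, AD, AF, AG, AJ, AL, BE, BJ, DE, DF, FL
  2-simplices (3): ABJ, ADF, AFL

Hence C_0 ≅ Z^8, C_1 ≅ Z^11, C_2 ≅ Z^3.

The boundary map ∂_1: C_1 → C_0 sends each edge [p,q] (with p < q) to q − p. For instance
  ∂FL = L − F.
This gives a 8×11 integer matrix of rank 7; reducing to Smith normal form yields diagonal entries (1,1,1,1,1,1,1).

Boundary ∂_2: C_2 → C_1 acts by ∂[p,q,r] = [q,r] − [p,r] + [p,q]. For instance
  ∂ADF = DF − AF + AD,
  ∂ABJ = BJ − AJ + AB.
As a 11×3 matrix over Z this has rank 3, with invariant factors (1,1,1).

From H_k ≅ ker(∂_k) / im(∂_{k+1}) we obtain:

  H_1: rank ker ∂_1 − rank ∂_2 = (11 − 7) − 3 = 1, and the invariant factors of ∂_2 are all 1, so H_1 = Z.

H_1 ≅ Z.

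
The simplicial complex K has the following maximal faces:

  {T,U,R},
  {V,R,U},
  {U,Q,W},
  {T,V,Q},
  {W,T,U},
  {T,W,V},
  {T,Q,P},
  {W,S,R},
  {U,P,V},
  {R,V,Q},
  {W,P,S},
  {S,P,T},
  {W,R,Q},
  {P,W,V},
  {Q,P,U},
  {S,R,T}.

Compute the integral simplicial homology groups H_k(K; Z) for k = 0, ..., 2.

Order the vertices as P < Q < R < S < T < U < V < W. Listing each simplex with vertices in this order, K has dimension 2 with simplices:

  0-simplices (8): P, Q, R, S, T, U, V, W
  1-simplices (24): PQ, PS, PT, PU, PV, PW, QR, QT, QU, QV, QW, RS, RT, RU, RV, RW, ST, SW, TU, TV, TW, UV, UW, VW
  2-simplices (16): PQT, PQU, PST, PSW, PUV, PVW, QRV, QRW, QTV, QUW, RST, RSW, RTU, RUV, TUW, TVW

so the chain groups are C_0 ≅ Z^8, C_1 ≅ Z^24, C_2 ≅ Z^16.

The boundary map ∂_1: C_1 → C_0 is given by ∂[p,q] = [q] − [p]. For instance
  ∂QR = R − Q.
This gives a 8×24 integer matrix of rank 7; reducing to Smith normal form yields diagonal entries (1,1,1,1,1,1,1).

Boundary ∂_2: C_2 → C_1 sends each 2-simplex [p,q,r] to [q,r] − [p,r] + [p,q]. For instance
  ∂TVW = VW − TW + TV,
  ∂RST = ST − RT + RS.
As a 24×16 matrix over Z this has rank 15, with invariant factors (1,1,1,1,1,1,1,1,1,1,1,1,1,1,1).

From H_k ≅ ker(∂_k) / im(∂_{k+1}) we obtain:

  H_0: rank C_0 − rank ∂_1 = 8 − 7 = 1, and the invariant factors of ∂_1 are all 1, so H_0 = Z.
  H_1: rank ker ∂_1 − rank ∂_2 = (24 − 7) − 15 = 2, and the invariant factors of ∂_2 are all 1, so H_1 = Z^2.
  H_2: rank ker ∂_2 − rank ∂_3 = (16 − 15) − 0 = 1, and there is no ∂_3, so H_2 = Z.

H_0 = Z,  H_1 = Z^2,  H_2 = Z.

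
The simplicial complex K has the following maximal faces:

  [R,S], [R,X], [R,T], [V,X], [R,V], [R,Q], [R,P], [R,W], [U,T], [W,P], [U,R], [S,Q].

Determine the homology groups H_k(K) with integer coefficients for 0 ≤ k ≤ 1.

H_0 = Z,  H_1 = Z^4.

We work with the vertex ordering P < Q < R < S < T < U < V < W < X. The simplices of K, each written with vertices in increasing order, are:

  0-simplices (9): P, Q, R, S, T, U, V, W, X
  1-simplices (12): PR, PW, QR, QS, RS, RT, RU, RV, RW, RX, TU, VX

giving chain groups C_0 ≅ Z^9, C_1 ≅ Z^12.

∂_1: C_1 → C_0 is given by ∂[p,q] = [q] − [p]. For instance
  ∂RV = V − R.
The resulting 9×12 matrix has rank 8, and its Smith normal form has invariant factors (1,1,1,1,1,1,1,1).

Reading off H_k = ker ∂_k / im ∂_{k+1}:

  H_0: rank C_0 − rank ∂_1 = 9 − 8 = 1, and the invariant factors of ∂_1 are all 1, so H_0 ≅ Z.
  H_1: rank ker ∂_1 − rank ∂_2 = (12 − 8) − 0 = 4, and there is no ∂_2, so H_1 ≅ Z^4.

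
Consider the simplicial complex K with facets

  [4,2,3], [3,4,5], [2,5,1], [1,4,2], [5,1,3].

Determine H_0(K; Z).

H_0 = Z.

Take the total order 1 < 2 < 3 < 4 < 5 on the vertex set. Then K (dimension 2) consists of the simplices:

  0-simplices (5): [1], [2], [3], [4], [5]
  1-simplices (10): [1,2], [1,3], [1,4], [1,5], [2,3], [2,4], [2,5], [3,4], [3,5], [4,5]
  2-simplices (5): [1,2,4], [1,2,5], [1,3,5], [2,3,4], [3,4,5]

giving chain groups C_0 ≅ Z^5, C_1 ≅ Z^10, C_2 ≅ Z^5.

The boundary map ∂_1: C_1 → C_0 is given by ∂[p,q] = [q] − [p]. For instance
  ∂[3,4] = [4] − [3].
This gives a 5×10 integer matrix of rank 4; reducing to Smith normal form yields diagonal entries (1,1,1,1).

Boundary ∂_2: C_2 → C_1 sends each 2-simplex [p,q,r] to [q,r] − [p,r] + [p,q]. For instance
  ∂[1,2,4] = [2,4] − [1,4] + [1,2],
  ∂[2,3,4] = [3,4] − [2,4] + [2,3].
The resulting 10×5 matrix has rank 5, and its Smith normal form has invariant factors (1,1,1,1,1).

From H_k ≅ ker(∂_k) / im(∂_{k+1}) we obtain:

  H_0: rank C_0 − rank ∂_1 = 5 − 4 = 1, and the invariant factors of ∂_1 are all 1, so H_0 = Z.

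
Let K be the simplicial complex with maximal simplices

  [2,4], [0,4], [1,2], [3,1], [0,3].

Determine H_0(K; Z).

H_0 = Z.

Fix the vertex order 0 < 1 < 2 < 3 < 4 and write every simplex with vertices in increasing order. Then dim K = 1 and the simplices of K are:

  0-simplices (5): [0], [1], [2], [3], [4]
  1-simplices (5): [0,3], [0,4], [1,2], [1,3], [2,4]

so the chain groups are C_0 ≅ Z^5, C_1 ≅ Z^5.

∂_1: C_1 → C_0 sends each edge [p,q] (with p < q) to q − p. For instance
  ∂[1,3] = [3] − [1].
This gives a 5×5 integer matrix of rank 4; reducing to Smith normal form yields diagonal entries (1,1,1,1).

Now H_k = ker ∂_k / im ∂_{k+1}, so:

  H_0: rank C_0 − rank ∂_1 = 5 − 4 = 1, and the invariant factors of ∂_1 are all 1, so H_0 = Z.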